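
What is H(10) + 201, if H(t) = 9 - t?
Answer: 200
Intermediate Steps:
H(10) + 201 = (9 - 1*10) + 201 = (9 - 10) + 201 = -1 + 201 = 200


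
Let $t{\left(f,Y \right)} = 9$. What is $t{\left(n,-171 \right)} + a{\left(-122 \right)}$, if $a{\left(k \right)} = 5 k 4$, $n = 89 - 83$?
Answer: $-2431$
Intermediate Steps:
$n = 6$ ($n = 89 - 83 = 6$)
$a{\left(k \right)} = 20 k$
$t{\left(n,-171 \right)} + a{\left(-122 \right)} = 9 + 20 \left(-122\right) = 9 - 2440 = -2431$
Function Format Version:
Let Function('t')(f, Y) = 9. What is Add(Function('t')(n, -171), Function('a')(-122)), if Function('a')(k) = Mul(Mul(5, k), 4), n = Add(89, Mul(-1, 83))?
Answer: -2431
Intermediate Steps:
n = 6 (n = Add(89, -83) = 6)
Function('a')(k) = Mul(20, k)
Add(Function('t')(n, -171), Function('a')(-122)) = Add(9, Mul(20, -122)) = Add(9, -2440) = -2431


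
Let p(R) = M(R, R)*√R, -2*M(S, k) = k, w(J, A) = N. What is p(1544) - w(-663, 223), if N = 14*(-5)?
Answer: 70 - 1544*√386 ≈ -30265.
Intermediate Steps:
N = -70
w(J, A) = -70
M(S, k) = -k/2
p(R) = -R^(3/2)/2 (p(R) = (-R/2)*√R = -R^(3/2)/2)
p(1544) - w(-663, 223) = -1544*√386 - 1*(-70) = -1544*√386 + 70 = 70 - 1544*√386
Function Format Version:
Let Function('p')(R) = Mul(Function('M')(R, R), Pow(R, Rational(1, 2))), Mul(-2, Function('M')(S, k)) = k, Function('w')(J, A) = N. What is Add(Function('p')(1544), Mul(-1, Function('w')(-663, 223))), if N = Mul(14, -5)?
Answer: Add(70, Mul(-1544, Pow(386, Rational(1, 2)))) ≈ -30265.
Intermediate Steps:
N = -70
Function('w')(J, A) = -70
Function('M')(S, k) = Mul(Rational(-1, 2), k)
Function('p')(R) = Mul(Rational(-1, 2), Pow(R, Rational(3, 2))) (Function('p')(R) = Mul(Mul(Rational(-1, 2), R), Pow(R, Rational(1, 2))) = Mul(Rational(-1, 2), Pow(R, Rational(3, 2))))
Add(Function('p')(1544), Mul(-1, Function('w')(-663, 223))) = Add(Mul(Rational(-1, 2), Pow(1544, Rational(3, 2))), Mul(-1, -70)) = Add(Mul(Rational(-1, 2), Mul(3088, Pow(386, Rational(1, 2)))), 70) = Add(Mul(-1544, Pow(386, Rational(1, 2))), 70) = Add(70, Mul(-1544, Pow(386, Rational(1, 2))))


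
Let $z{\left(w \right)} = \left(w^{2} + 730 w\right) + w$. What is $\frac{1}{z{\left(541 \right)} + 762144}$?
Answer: $\frac{1}{1450296} \approx 6.8951 \cdot 10^{-7}$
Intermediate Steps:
$z{\left(w \right)} = w^{2} + 731 w$
$\frac{1}{z{\left(541 \right)} + 762144} = \frac{1}{541 \left(731 + 541\right) + 762144} = \frac{1}{541 \cdot 1272 + 762144} = \frac{1}{688152 + 762144} = \frac{1}{1450296}$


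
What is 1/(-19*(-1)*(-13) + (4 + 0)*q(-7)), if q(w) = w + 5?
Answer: -1/255 ≈ -0.0039216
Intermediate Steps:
q(w) = 5 + w
1/(-19*(-1)*(-13) + (4 + 0)*q(-7)) = 1/(-19*(-1)*(-13) + (4 + 0)*(5 - 7)) = 1/(19*(-13) + 4*(-2)) = 1/(-247 - 8) = 1/(-255) = -1/255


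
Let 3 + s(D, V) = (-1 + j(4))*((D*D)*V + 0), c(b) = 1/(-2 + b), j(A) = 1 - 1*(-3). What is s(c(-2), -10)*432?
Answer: -2106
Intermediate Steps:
j(A) = 4 (j(A) = 1 + 3 = 4)
s(D, V) = -3 + 3*V*D² (s(D, V) = -3 + (-1 + 4)*((D*D)*V + 0) = -3 + 3*(D²*V + 0) = -3 + 3*(V*D² + 0) = -3 + 3*(V*D²) = -3 + 3*V*D²)
s(c(-2), -10)*432 = (-3 + 3*(-10)*(1/(-2 - 2))²)*432 = (-3 + 3*(-10)*(1/(-4))²)*432 = (-3 + 3*(-10)*(-¼)²)*432 = (-3 + 3*(-10)*(1/16))*432 = (-3 - 15/8)*432 = -39/8*432 = -2106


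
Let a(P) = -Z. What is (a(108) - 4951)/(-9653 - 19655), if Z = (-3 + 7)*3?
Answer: 4963/29308 ≈ 0.16934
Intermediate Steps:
Z = 12 (Z = 4*3 = 12)
a(P) = -12 (a(P) = -1*12 = -12)
(a(108) - 4951)/(-9653 - 19655) = (-12 - 4951)/(-9653 - 19655) = -4963/(-29308) = -4963*(-1/29308) = 4963/29308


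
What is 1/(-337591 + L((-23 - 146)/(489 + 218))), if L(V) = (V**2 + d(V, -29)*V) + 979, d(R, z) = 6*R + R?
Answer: -499849/168254943100 ≈ -2.9708e-6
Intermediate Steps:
d(R, z) = 7*R
L(V) = 979 + 8*V**2 (L(V) = (V**2 + (7*V)*V) + 979 = (V**2 + 7*V**2) + 979 = 8*V**2 + 979 = 979 + 8*V**2)
1/(-337591 + L((-23 - 146)/(489 + 218))) = 1/(-337591 + (979 + 8*((-23 - 146)/(489 + 218))**2)) = 1/(-337591 + (979 + 8*(-169/707)**2)) = 1/(-337591 + (979 + 8*(28561/499849))) = 1/(-337591 + (979 + 228488/499849)) = 1/(-337591 + 489580659/499849) = 1/(-168254943100/499849) = -499849/168254943100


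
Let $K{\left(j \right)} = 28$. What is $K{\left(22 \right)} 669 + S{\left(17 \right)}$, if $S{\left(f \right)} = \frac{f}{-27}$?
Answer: $\frac{505747}{27} \approx 18731.0$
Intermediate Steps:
$S{\left(f \right)} = - \frac{f}{27}$ ($S{\left(f \right)} = f \left(- \frac{1}{27}\right) = - \frac{f}{27}$)
$K{\left(22 \right)} 669 + S{\left(17 \right)} = 28 \cdot 669 - \frac{17}{27} = 18732 - \frac{17}{27} = \frac{505747}{27}$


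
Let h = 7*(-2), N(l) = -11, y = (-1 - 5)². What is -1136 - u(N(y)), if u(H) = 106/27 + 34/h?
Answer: -214987/189 ≈ -1137.5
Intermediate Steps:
y = 36 (y = (-6)² = 36)
h = -14
u(H) = 283/189 (u(H) = 106/27 + 34/(-14) = 106*(1/27) + 34*(-1/14) = 106/27 - 17/7 = 283/189)
-1136 - u(N(y)) = -1136 - 1*283/189 = -1136 - 283/189 = -214987/189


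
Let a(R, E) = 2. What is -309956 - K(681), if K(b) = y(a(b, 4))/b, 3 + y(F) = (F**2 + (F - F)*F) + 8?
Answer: -70360015/227 ≈ -3.0996e+5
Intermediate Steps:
y(F) = 5 + F**2 (y(F) = -3 + ((F**2 + (F - F)*F) + 8) = -3 + ((F**2 + 0*F) + 8) = -3 + ((F**2 + 0) + 8) = -3 + (F**2 + 8) = -3 + (8 + F**2) = 5 + F**2)
K(b) = 9/b (K(b) = (5 + 2**2)/b = (5 + 4)/b = 9/b)
-309956 - K(681) = -309956 - 9/681 = -309956 - 1*3/227 = -309956 - 3/227 = -70360015/227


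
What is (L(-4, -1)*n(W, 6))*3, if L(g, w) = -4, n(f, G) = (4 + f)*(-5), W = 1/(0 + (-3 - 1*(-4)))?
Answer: 300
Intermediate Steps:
W = 1 (W = 1/(0 + (-3 + 4)) = 1/(0 + 1) = 1/1 = 1)
n(f, G) = -20 - 5*f
(L(-4, -1)*n(W, 6))*3 = -4*(-20 - 5*1)*3 = -4*(-20 - 5)*3 = -4*(-25)*3 = 100*3 = 300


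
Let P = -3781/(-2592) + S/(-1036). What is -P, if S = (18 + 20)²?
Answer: -43567/671328 ≈ -0.064897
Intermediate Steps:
S = 1444 (S = 38² = 1444)
P = 43567/671328 (P = -3781/(-2592) + 1444/(-1036) = -3781*(-1/2592) + 1444*(-1/1036) = 3781/2592 - 361/259 = 43567/671328 ≈ 0.064897)
-P = -1*43567/671328 = -43567/671328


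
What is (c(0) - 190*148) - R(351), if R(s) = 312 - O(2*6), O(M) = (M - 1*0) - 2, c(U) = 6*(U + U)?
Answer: -28422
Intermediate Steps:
c(U) = 12*U (c(U) = 6*(2*U) = 12*U)
O(M) = -2 + M (O(M) = (M + 0) - 2 = M - 2 = -2 + M)
R(s) = 302 (R(s) = 312 - (-2 + 2*6) = 312 - (-2 + 12) = 312 - 1*10 = 312 - 10 = 302)
(c(0) - 190*148) - R(351) = (12*0 - 190*148) - 1*302 = (0 - 28120) - 302 = -28120 - 302 = -28422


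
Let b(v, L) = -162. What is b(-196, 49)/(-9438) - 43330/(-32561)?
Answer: 69037237/51218453 ≈ 1.3479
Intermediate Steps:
b(-196, 49)/(-9438) - 43330/(-32561) = -162/(-9438) - 43330/(-32561) = -162*(-1/9438) - 43330*(-1/32561) = 27/1573 + 43330/32561 = 69037237/51218453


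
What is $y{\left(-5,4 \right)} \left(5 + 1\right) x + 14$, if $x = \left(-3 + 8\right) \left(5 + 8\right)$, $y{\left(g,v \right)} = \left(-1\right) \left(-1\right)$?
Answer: $404$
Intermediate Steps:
$y{\left(g,v \right)} = 1$
$x = 65$ ($x = 5 \cdot 13 = 65$)
$y{\left(-5,4 \right)} \left(5 + 1\right) x + 14 = 1 \left(5 + 1\right) 65 + 14 = 1 \cdot 6 \cdot 65 + 14 = 6 \cdot 65 + 14 = 390 + 14 = 404$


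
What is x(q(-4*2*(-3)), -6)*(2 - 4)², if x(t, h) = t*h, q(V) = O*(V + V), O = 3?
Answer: -3456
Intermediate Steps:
q(V) = 6*V (q(V) = 3*(V + V) = 3*(2*V) = 6*V)
x(t, h) = h*t
x(q(-4*2*(-3)), -6)*(2 - 4)² = (-36*-4*2*(-3))*(2 - 4)² = -36*(-8*(-3))*(-2)² = -36*24*4 = -6*144*4 = -864*4 = -3456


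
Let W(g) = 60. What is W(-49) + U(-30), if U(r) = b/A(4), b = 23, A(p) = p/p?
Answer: 83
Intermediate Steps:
A(p) = 1
U(r) = 23 (U(r) = 23/1 = 23*1 = 23)
W(-49) + U(-30) = 60 + 23 = 83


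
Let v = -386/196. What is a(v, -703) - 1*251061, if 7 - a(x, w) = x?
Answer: -24603099/98 ≈ -2.5105e+5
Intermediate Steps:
v = -193/98 (v = -386*1/196 = -193/98 ≈ -1.9694)
a(x, w) = 7 - x
a(v, -703) - 1*251061 = (7 - 1*(-193/98)) - 1*251061 = (7 + 193/98) - 251061 = 879/98 - 251061 = -24603099/98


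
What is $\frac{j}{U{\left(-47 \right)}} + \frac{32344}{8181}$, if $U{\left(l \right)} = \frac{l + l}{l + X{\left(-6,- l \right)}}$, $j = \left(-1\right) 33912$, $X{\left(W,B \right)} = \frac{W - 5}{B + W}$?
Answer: $- \frac{268771288880}{15764787} \approx -17049.0$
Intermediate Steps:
$X{\left(W,B \right)} = \frac{-5 + W}{B + W}$
$j = -33912$
$U{\left(l \right)} = \frac{2 l}{l - \frac{11}{-6 - l}}$ ($U{\left(l \right)} = \frac{l + l}{l + \frac{-5 - 6}{- l - 6}} = \frac{2 l}{l + \frac{1}{-6 - l} \left(-11\right)} = \frac{2 l}{l - \frac{11}{-6 - l}}$)
$\frac{j}{U{\left(-47 \right)}} + \frac{32344}{8181} = - \frac{33912}{2 \left(-47\right) \frac{1}{11 - 47 \left(6 - 47\right)} \left(6 - 47\right)} + \frac{32344}{8181} = - \frac{33912}{2 \left(-47\right) \frac{1}{11 - -1927} \left(-41\right)} + 32344 \cdot \frac{1}{8181} = - \frac{33912}{2 \left(-47\right) \frac{1}{11 + 1927} \left(-41\right)} + \frac{32344}{8181} = - \frac{33912}{2 \left(-47\right) \frac{1}{1938} \left(-41\right)} + \frac{32344}{8181} = - \frac{33912}{\frac{1927}{969}} + \frac{32344}{8181} = \left(-33912\right) \frac{969}{1927} + \frac{32344}{8181} = - \frac{32860728}{1927} + \frac{32344}{8181} = - \frac{268771288880}{15764787}$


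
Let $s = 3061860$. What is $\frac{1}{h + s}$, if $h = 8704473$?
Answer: $\frac{1}{11766333} \approx 8.4988 \cdot 10^{-8}$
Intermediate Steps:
$\frac{1}{h + s} = \frac{1}{8704473 + 3061860} = \frac{1}{11766333}$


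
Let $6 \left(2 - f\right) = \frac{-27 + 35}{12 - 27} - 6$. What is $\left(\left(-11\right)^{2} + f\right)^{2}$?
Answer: $\frac{31181056}{2025} \approx 15398.0$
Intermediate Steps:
$f = \frac{139}{45}$ ($f = 2 - \frac{\frac{-27 + 35}{12 - 27} - 6}{6} = 2 - \frac{\frac{8}{-15} - 6}{6} = 2 - \frac{8 \left(- \frac{1}{15}\right) - 6}{6} = 2 - \frac{- \frac{8}{15} - 6}{6} = 2 - - \frac{49}{45} = 2 + \frac{49}{45} = \frac{139}{45} \approx 3.0889$)
$\left(\left(-11\right)^{2} + f\right)^{2} = \left(\left(-11\right)^{2} + \frac{139}{45}\right)^{2} = \left(121 + \frac{139}{45}\right)^{2} = \left(\frac{5584}{45}\right)^{2} = \frac{31181056}{2025}$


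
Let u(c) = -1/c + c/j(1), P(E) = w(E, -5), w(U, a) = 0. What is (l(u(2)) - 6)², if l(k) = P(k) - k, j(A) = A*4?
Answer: 36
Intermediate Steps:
j(A) = 4*A
P(E) = 0
u(c) = -1/c + c/4 (u(c) = -1/c + c/((4*1)) = -1/c + c/4)
l(k) = -k (l(k) = 0 - k = -k)
(l(u(2)) - 6)² = (-(-1/2 + (¼)*2) - 6)² = (-(-1*½ + ½) - 6)² = (-(-½ + ½) - 6)² = (-1*0 - 6)² = (0 - 6)² = (-6)² = 36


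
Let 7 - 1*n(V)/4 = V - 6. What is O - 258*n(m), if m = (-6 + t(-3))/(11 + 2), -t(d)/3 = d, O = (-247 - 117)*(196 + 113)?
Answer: -1633500/13 ≈ -1.2565e+5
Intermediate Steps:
O = -112476 (O = -364*309 = -112476)
t(d) = -3*d
m = 3/13 (m = (-6 - 3*(-3))/(11 + 2) = (-6 + 9)/13 = 3*(1/13) = 3/13 ≈ 0.23077)
n(V) = 52 - 4*V (n(V) = 28 - 4*(V - 6) = 28 - 4*(-6 + V) = 28 + (24 - 4*V) = 52 - 4*V)
O - 258*n(m) = -112476 - 258*(52 - 4*3/13) = -112476 - 258*(52 - 12/13) = -112476 - 258*664/13 = -112476 - 171312/13 = -1633500/13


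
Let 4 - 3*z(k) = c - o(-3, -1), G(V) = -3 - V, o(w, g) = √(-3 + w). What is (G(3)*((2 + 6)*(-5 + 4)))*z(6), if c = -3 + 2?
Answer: 80 + 16*I*√6 ≈ 80.0 + 39.192*I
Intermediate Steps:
c = -1
z(k) = 5/3 + I*√6/3 (z(k) = 4/3 - (-1 - √(-3 - 3))/3 = 4/3 - (-1 - √(-6))/3 = 4/3 - (-1 - I*√6)/3 = 4/3 + (⅓ + I*√6/3) = 5/3 + I*√6/3)
(G(3)*((2 + 6)*(-5 + 4)))*z(6) = ((-3 - 1*3)*((2 + 6)*(-5 + 4)))*(5/3 + I*√6/3) = ((-3 - 3)*(8*(-1)))*(5/3 + I*√6/3) = (-6*(-8))*(5/3 + I*√6/3) = 48*(5/3 + I*√6/3) = 80 + 16*I*√6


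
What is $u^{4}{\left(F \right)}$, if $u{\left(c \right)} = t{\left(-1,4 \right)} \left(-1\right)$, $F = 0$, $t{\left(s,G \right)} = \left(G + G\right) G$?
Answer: $1048576$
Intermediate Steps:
$t{\left(s,G \right)} = 2 G^{2}$ ($t{\left(s,G \right)} = 2 G G = 2 G^{2}$)
$u{\left(c \right)} = -32$ ($u{\left(c \right)} = 2 \cdot 4^{2} \left(-1\right) = 2 \cdot 16 \left(-1\right) = 32 \left(-1\right) = -32$)
$u^{4}{\left(F \right)} = \left(-32\right)^{4} = 1048576$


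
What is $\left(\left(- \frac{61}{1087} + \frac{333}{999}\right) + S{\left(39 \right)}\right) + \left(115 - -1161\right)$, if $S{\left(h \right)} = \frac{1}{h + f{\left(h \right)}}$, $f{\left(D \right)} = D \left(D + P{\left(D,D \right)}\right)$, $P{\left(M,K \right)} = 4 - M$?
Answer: $\frac{90175729}{70655} \approx 1276.3$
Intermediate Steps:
$f{\left(D \right)} = 4 D$ ($f{\left(D \right)} = D \left(D - \left(-4 + D\right)\right) = D 4 = 4 D$)
$S{\left(h \right)} = \frac{1}{5 h}$ ($S{\left(h \right)} = \frac{1}{h + 4 h} = \frac{1}{5 h}$)
$\left(\left(- \frac{61}{1087} + \frac{333}{999}\right) + S{\left(39 \right)}\right) + \left(115 - -1161\right) = \left(\left(- \frac{61}{1087} + \frac{333}{999}\right) + \frac{1}{5 \cdot 39}\right) + \left(115 - -1161\right) = \left(\left(\left(-61\right) \frac{1}{1087} + 333 \cdot \frac{1}{999}\right) + \frac{1}{5} \cdot \frac{1}{39}\right) + \left(115 + 1161\right) = \left(\left(- \frac{61}{1087} + \frac{1}{3}\right) + \frac{1}{195}\right) + 1276 = \left(\frac{904}{3261} + \frac{1}{195}\right) + 1276 = \frac{19949}{70655} + 1276 = \frac{90175729}{70655}$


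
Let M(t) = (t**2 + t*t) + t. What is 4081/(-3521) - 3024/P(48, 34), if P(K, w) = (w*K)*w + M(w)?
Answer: -93223/76959 ≈ -1.2113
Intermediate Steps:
M(t) = t + 2*t**2 (M(t) = (t**2 + t**2) + t = 2*t**2 + t = t + 2*t**2)
P(K, w) = K*w**2 + w*(1 + 2*w) (P(K, w) = (w*K)*w + w*(1 + 2*w) = (K*w)*w + w*(1 + 2*w) = K*w**2 + w*(1 + 2*w))
4081/(-3521) - 3024/P(48, 34) = 4081/(-3521) - 3024*1/(34*(1 + 2*34 + 48*34)) = 4081*(-1/3521) - 3024*1/(34*(1 + 68 + 1632)) = -583/503 - 3024/(34*1701) = -583/503 - 3024/57834 = -583/503 - 3024*1/57834 = -583/503 - 8/153 = -93223/76959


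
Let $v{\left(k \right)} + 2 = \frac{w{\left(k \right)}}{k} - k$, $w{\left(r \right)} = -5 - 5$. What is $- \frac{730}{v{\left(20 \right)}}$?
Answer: $\frac{292}{9} \approx 32.444$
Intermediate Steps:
$w{\left(r \right)} = -10$
$v{\left(k \right)} = -2 - k - \frac{10}{k}$ ($v{\left(k \right)} = -2 - \left(k + \frac{10}{k}\right) = -2 - k - \frac{10}{k}$)
$- \frac{730}{v{\left(20 \right)}} = - \frac{730}{-2 - 20 - \frac{10}{20}} = - \frac{730}{-2 - 20 - \frac{1}{2}} = - \frac{730}{- \frac{45}{2}} = \left(-730\right) \left(- \frac{2}{45}\right) = \frac{292}{9}$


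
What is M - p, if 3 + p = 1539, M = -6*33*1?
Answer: -1734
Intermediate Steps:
M = -198 (M = -198*1 = -198)
p = 1536 (p = -3 + 1539 = 1536)
M - p = -198 - 1*1536 = -198 - 1536 = -1734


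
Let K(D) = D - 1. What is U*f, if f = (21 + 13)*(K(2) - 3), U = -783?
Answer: 53244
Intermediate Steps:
K(D) = -1 + D
f = -68 (f = (21 + 13)*((-1 + 2) - 3) = 34*(1 - 3) = 34*(-2) = -68)
U*f = -783*(-68) = 53244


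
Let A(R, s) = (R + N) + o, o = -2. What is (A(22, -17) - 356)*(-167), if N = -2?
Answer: 56446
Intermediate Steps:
A(R, s) = -4 + R (A(R, s) = (R - 2) - 2 = (-2 + R) - 2 = -4 + R)
(A(22, -17) - 356)*(-167) = ((-4 + 22) - 356)*(-167) = (18 - 356)*(-167) = -338*(-167) = 56446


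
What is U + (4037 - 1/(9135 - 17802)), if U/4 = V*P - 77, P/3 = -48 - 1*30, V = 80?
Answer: -616665716/8667 ≈ -71151.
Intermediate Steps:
P = -234 (P = 3*(-48 - 1*30) = 3*(-48 - 30) = 3*(-78) = -234)
U = -75188 (U = 4*(80*(-234) - 77) = 4*(-18720 - 77) = 4*(-18797) = -75188)
U + (4037 - 1/(9135 - 17802)) = -75188 + (4037 - 1/(9135 - 17802)) = -75188 + (4037 - 1/(-8667)) = -75188 + (4037 - 1*(-1/8667)) = -75188 + (4037 + 1/8667) = -75188 + 34988680/8667 = -616665716/8667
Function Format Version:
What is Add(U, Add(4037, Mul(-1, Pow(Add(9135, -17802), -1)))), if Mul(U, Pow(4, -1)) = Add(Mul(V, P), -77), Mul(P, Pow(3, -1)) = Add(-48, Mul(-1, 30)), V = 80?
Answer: Rational(-616665716, 8667) ≈ -71151.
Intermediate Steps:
P = -234 (P = Mul(3, Add(-48, Mul(-1, 30))) = Mul(3, Add(-48, -30)) = Mul(3, -78) = -234)
U = -75188 (U = Mul(4, Add(Mul(80, -234), -77)) = Mul(4, Add(-18720, -77)) = Mul(4, -18797) = -75188)
Add(U, Add(4037, Mul(-1, Pow(Add(9135, -17802), -1)))) = Add(-75188, Add(4037, Mul(-1, Pow(Add(9135, -17802), -1)))) = Add(-75188, Add(4037, Mul(-1, Pow(-8667, -1)))) = Add(-75188, Add(4037, Mul(-1, Rational(-1, 8667)))) = Add(-75188, Add(4037, Rational(1, 8667))) = Add(-75188, Rational(34988680, 8667)) = Rational(-616665716, 8667)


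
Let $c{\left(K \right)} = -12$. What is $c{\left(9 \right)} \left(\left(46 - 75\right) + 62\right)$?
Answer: $-396$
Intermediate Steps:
$c{\left(9 \right)} \left(\left(46 - 75\right) + 62\right) = - 12 \left(\left(46 - 75\right) + 62\right) = - 12 \left(-29 + 62\right) = \left(-12\right) 33 = -396$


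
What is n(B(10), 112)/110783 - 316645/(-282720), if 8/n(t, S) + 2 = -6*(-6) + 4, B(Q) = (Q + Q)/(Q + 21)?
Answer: 7015788511/6264113952 ≈ 1.1200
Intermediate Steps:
B(Q) = 2*Q/(21 + Q) (B(Q) = (2*Q)/(21 + Q) = 2*Q/(21 + Q))
n(t, S) = 4/19 (n(t, S) = 8/(-2 + (-6*(-6) + 4)) = 8/(-2 + (36 + 4)) = 8/(-2 + 40) = 8/38 = 8*(1/38) = 4/19)
n(B(10), 112)/110783 - 316645/(-282720) = (4/19)/110783 - 316645/(-282720) = (4/19)*(1/110783) - 316645*(-1/282720) = 4/2104877 + 63329/56544 = 7015788511/6264113952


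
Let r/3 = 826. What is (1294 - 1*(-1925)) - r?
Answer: 741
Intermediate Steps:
r = 2478 (r = 3*826 = 2478)
(1294 - 1*(-1925)) - r = (1294 - 1*(-1925)) - 1*2478 = (1294 + 1925) - 2478 = 3219 - 2478 = 741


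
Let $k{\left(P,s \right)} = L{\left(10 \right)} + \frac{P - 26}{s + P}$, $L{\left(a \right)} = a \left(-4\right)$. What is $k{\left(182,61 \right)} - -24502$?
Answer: $\frac{1981474}{81} \approx 24463.0$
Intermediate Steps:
$L{\left(a \right)} = - 4 a$
$k{\left(P,s \right)} = -40 + \frac{-26 + P}{P + s}$ ($k{\left(P,s \right)} = \left(-4\right) 10 + \frac{P - 26}{s + P} = -40 + \frac{-26 + P}{P + s}$)
$k{\left(182,61 \right)} - -24502 = \frac{-26 - 2440 - 7098}{182 + 61} - -24502 = \frac{-26 - 2440 - 7098}{243} + 24502 = \frac{1}{243} \left(-9564\right) + 24502 = - \frac{3188}{81} + 24502 = \frac{1981474}{81}$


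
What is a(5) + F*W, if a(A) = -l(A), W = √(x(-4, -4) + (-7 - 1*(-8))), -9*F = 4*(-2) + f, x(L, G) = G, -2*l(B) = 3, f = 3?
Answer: 3/2 + 5*I*√3/9 ≈ 1.5 + 0.96225*I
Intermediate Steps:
l(B) = -3/2 (l(B) = -½*3 = -3/2)
F = 5/9 (F = -(4*(-2) + 3)/9 = -(-8 + 3)/9 = -⅑*(-5) = 5/9 ≈ 0.55556)
W = I*√3 (W = √(-4 + (-7 - 1*(-8))) = √(-4 + (-7 + 8)) = √(-4 + 1) = √(-3) = I*√3 ≈ 1.732*I)
a(A) = 3/2 (a(A) = -1*(-3/2) = 3/2)
a(5) + F*W = 3/2 + 5*(I*√3)/9 = 3/2 + 5*I*√3/9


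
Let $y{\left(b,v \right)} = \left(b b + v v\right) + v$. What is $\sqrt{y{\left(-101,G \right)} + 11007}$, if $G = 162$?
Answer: $\sqrt{47614} \approx 218.21$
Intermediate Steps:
$y{\left(b,v \right)} = v + b^{2} + v^{2}$ ($y{\left(b,v \right)} = \left(b^{2} + v^{2}\right) + v = v + b^{2} + v^{2}$)
$\sqrt{y{\left(-101,G \right)} + 11007} = \sqrt{\left(162 + \left(-101\right)^{2} + 162^{2}\right) + 11007} = \sqrt{\left(162 + 10201 + 26244\right) + 11007} = \sqrt{36607 + 11007} = \sqrt{47614}$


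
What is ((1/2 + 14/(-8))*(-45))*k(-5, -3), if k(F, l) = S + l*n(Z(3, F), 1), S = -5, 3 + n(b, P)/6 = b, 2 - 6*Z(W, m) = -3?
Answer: 3825/2 ≈ 1912.5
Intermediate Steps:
Z(W, m) = ⅚ (Z(W, m) = ⅓ - ⅙*(-3) = ⅓ + ½ = ⅚)
n(b, P) = -18 + 6*b
k(F, l) = -5 - 13*l (k(F, l) = -5 + l*(-18 + 6*(⅚)) = -5 + l*(-18 + 5) = -5 + l*(-13) = -5 - 13*l)
((1/2 + 14/(-8))*(-45))*k(-5, -3) = ((1/2 + 14/(-8))*(-45))*(-5 - 13*(-3)) = ((1*(½) + 14*(-⅛))*(-45))*(-5 + 39) = ((½ - 7/4)*(-45))*34 = -5/4*(-45)*34 = (225/4)*34 = 3825/2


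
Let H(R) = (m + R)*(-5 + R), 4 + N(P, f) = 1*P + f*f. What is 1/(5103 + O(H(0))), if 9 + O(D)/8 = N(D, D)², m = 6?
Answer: 1/6004679 ≈ 1.6654e-7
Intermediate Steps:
N(P, f) = -4 + P + f² (N(P, f) = -4 + (1*P + f*f) = -4 + (P + f²) = -4 + P + f²)
H(R) = (-5 + R)*(6 + R) (H(R) = (6 + R)*(-5 + R) = (-5 + R)*(6 + R))
O(D) = -72 + 8*(-4 + D + D²)²
1/(5103 + O(H(0))) = 1/(5103 + (-72 + 8*(-4 + (-30 + 0 + 0²) + (-30 + 0 + 0²)²)²)) = 1/(5103 + (-72 + 8*(-4 + (-30 + 0 + 0) + (-30 + 0 + 0)²)²)) = 1/(5103 + (-72 + 8*(-4 - 30 + (-30)²)²)) = 1/(5103 + (-72 + 8*(-4 - 30 + 900)²)) = 1/(5103 + (-72 + 8*866²)) = 1/(5103 + (-72 + 8*749956)) = 1/(5103 + (-72 + 5999648)) = 1/(5103 + 5999576) = 1/6004679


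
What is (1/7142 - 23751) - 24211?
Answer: -342544603/7142 ≈ -47962.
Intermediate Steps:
(1/7142 - 23751) - 24211 = -169629641/7142 - 24211 = -342544603/7142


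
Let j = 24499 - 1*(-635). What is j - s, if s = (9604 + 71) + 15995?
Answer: -536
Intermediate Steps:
j = 25134 (j = 24499 + 635 = 25134)
s = 25670 (s = 9675 + 15995 = 25670)
j - s = 25134 - 1*25670 = 25134 - 25670 = -536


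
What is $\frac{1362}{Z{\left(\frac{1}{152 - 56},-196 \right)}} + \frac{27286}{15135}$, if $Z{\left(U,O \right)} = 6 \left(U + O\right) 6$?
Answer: $\frac{91683154}{56953005} \approx 1.6098$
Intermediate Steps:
$Z{\left(U,O \right)} = 36 O + 36 U$ ($Z{\left(U,O \right)} = 6 \left(O + U\right) 6 = \left(6 O + 6 U\right) 6 = 36 O + 36 U$)
$\frac{1362}{Z{\left(\frac{1}{152 - 56},-196 \right)}} + \frac{27286}{15135} = \frac{1362}{36 \left(-196\right) + \frac{36}{152 - 56}} + \frac{27286}{15135} = \frac{1362}{-7056 + \frac{36}{96}} + 27286 \cdot \frac{1}{15135} = \frac{1362}{-7056 + 36 \cdot \frac{1}{96}} + \frac{27286}{15135} = \frac{1362}{-7056 + \frac{3}{8}} + \frac{27286}{15135} = \frac{1362}{- \frac{56445}{8}} + \frac{27286}{15135} = 1362 \left(- \frac{8}{56445}\right) + \frac{27286}{15135} = - \frac{3632}{18815} + \frac{27286}{15135} = \frac{91683154}{56953005}$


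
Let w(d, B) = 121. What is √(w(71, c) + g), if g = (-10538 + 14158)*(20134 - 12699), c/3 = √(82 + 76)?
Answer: √26914821 ≈ 5188.0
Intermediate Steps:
c = 3*√158 (c = 3*√(82 + 76) = 3*√158 ≈ 37.709)
g = 26914700 (g = 3620*7435 = 26914700)
√(w(71, c) + g) = √(121 + 26914700) = √26914821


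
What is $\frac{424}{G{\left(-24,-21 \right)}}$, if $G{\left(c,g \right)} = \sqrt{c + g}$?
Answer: $- \frac{424 i \sqrt{5}}{15} \approx - 63.206 i$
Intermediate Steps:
$\frac{424}{G{\left(-24,-21 \right)}} = \frac{424}{\sqrt{-24 - 21}} = \frac{424}{\sqrt{-45}} = \frac{424}{3 i \sqrt{5}} = 424 \left(- \frac{i \sqrt{5}}{15}\right) = - \frac{424 i \sqrt{5}}{15}$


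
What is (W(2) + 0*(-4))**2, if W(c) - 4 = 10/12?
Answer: 841/36 ≈ 23.361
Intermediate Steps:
W(c) = 29/6 (W(c) = 4 + 10/12 = 4 + 10*(1/12) = 4 + 5/6 = 29/6)
(W(2) + 0*(-4))**2 = (29/6 + 0*(-4))**2 = (29/6 + 0)**2 = (29/6)**2 = 841/36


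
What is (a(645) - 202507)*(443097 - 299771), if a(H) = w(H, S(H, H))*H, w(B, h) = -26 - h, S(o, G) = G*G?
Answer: -38490971547052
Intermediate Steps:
S(o, G) = G²
a(H) = H*(-26 - H²) (a(H) = (-26 - H²)*H = H*(-26 - H²))
(a(645) - 202507)*(443097 - 299771) = (-1*645*(26 + 645²) - 202507)*(443097 - 299771) = (-1*645*(26 + 416025) - 202507)*143326 = (-1*645*416051 - 202507)*143326 = (-268352895 - 202507)*143326 = -268555402*143326 = -38490971547052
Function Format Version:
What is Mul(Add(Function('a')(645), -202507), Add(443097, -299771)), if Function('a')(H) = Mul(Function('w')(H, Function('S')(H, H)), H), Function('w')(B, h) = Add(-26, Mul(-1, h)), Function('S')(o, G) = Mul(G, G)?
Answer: -38490971547052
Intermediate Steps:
Function('S')(o, G) = Pow(G, 2)
Function('a')(H) = Mul(H, Add(-26, Mul(-1, Pow(H, 2)))) (Function('a')(H) = Mul(Add(-26, Mul(-1, Pow(H, 2))), H) = Mul(H, Add(-26, Mul(-1, Pow(H, 2)))))
Mul(Add(Function('a')(645), -202507), Add(443097, -299771)) = Mul(Add(Mul(-1, 645, Add(26, Pow(645, 2))), -202507), Add(443097, -299771)) = Mul(Add(Mul(-1, 645, Add(26, 416025)), -202507), 143326) = Mul(Add(Mul(-1, 645, 416051), -202507), 143326) = Mul(Add(-268352895, -202507), 143326) = Mul(-268555402, 143326) = -38490971547052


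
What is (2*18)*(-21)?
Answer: -756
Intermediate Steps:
(2*18)*(-21) = 36*(-21) = -756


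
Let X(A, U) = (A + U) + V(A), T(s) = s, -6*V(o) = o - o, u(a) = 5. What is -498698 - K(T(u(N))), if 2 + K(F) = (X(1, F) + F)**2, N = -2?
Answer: -498817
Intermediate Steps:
V(o) = 0 (V(o) = -(o - o)/6 = -1/6*0 = 0)
X(A, U) = A + U (X(A, U) = (A + U) + 0 = A + U)
K(F) = -2 + (1 + 2*F)**2 (K(F) = -2 + ((1 + F) + F)**2 = -2 + (1 + 2*F)**2)
-498698 - K(T(u(N))) = -498698 - (-2 + (1 + 2*5)**2) = -498698 - (-2 + (1 + 10)**2) = -498698 - (-2 + 11**2) = -498698 - (-2 + 121) = -498698 - 1*119 = -498698 - 119 = -498817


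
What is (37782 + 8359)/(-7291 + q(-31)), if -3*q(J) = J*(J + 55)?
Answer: -46141/7043 ≈ -6.5513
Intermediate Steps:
q(J) = -J*(55 + J)/3 (q(J) = -J*(J + 55)/3 = -J*(55 + J)/3)
(37782 + 8359)/(-7291 + q(-31)) = (37782 + 8359)/(-7291 - ⅓*(-31)*(55 - 31)) = 46141/(-7291 - ⅓*(-31)*24) = 46141/(-7291 + 248) = 46141/(-7043) = 46141*(-1/7043) = -46141/7043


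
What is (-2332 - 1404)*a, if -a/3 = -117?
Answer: -1311336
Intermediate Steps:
a = 351 (a = -3*(-117) = 351)
(-2332 - 1404)*a = (-2332 - 1404)*351 = -3736*351 = -1311336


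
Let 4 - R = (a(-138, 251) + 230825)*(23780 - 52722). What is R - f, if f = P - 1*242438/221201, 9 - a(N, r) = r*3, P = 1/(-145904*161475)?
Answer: 34703148076924501774310801/5211462025928400 ≈ 6.6590e+9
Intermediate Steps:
P = -1/23559848400 (P = -1/145904*1/161475 = -1/23559848400 ≈ -4.2445e-11)
a(N, r) = 9 - 3*r (a(N, r) = 9 - r*3 = 9 - 3*r)
R = 6659004306 (R = 4 - ((9 - 3*251) + 230825)*(23780 - 52722) = 4 - ((9 - 753) + 230825)*(-28942) = 4 - (-744 + 230825)*(-28942) = 4 - 230081*(-28942) = 4 - 1*(-6659004302) = 4 + 6659004302 = 6659004306)
f = -5711802526620401/5211462025928400 (f = -1/23559848400 - 1*242438/221201 = -1/23559848400 - 242438*1/221201 = -1/23559848400 - 242438/221201 = -5711802526620401/5211462025928400 ≈ -1.0960)
R - f = 6659004306 - 1*(-5711802526620401/5211462025928400) = 6659004306 + 5711802526620401/5211462025928400 = 34703148076924501774310801/5211462025928400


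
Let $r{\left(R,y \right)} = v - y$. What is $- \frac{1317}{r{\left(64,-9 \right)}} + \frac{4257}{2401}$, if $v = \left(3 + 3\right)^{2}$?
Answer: $- \frac{990184}{36015} \approx -27.494$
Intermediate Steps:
$v = 36$ ($v = 6^{2} = 36$)
$r{\left(R,y \right)} = 36 - y$
$- \frac{1317}{r{\left(64,-9 \right)}} + \frac{4257}{2401} = - \frac{1317}{36 - -9} + \frac{4257}{2401} = - \frac{1317}{36 + 9} + 4257 \cdot \frac{1}{2401} = - \frac{1317}{45} + \frac{4257}{2401} = \left(-1317\right) \frac{1}{45} + \frac{4257}{2401} = - \frac{439}{15} + \frac{4257}{2401} = - \frac{990184}{36015}$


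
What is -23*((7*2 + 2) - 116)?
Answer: 2300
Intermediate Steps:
-23*((7*2 + 2) - 116) = -23*((14 + 2) - 116) = -23*(16 - 116) = -23*(-100) = 2300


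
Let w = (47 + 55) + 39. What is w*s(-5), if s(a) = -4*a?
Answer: 2820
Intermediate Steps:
w = 141 (w = 102 + 39 = 141)
w*s(-5) = 141*(-4*(-5)) = 141*20 = 2820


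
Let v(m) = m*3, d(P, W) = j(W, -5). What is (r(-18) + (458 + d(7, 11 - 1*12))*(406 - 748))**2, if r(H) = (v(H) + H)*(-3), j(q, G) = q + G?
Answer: 23829479424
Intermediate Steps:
j(q, G) = G + q
d(P, W) = -5 + W
v(m) = 3*m
r(H) = -12*H (r(H) = (3*H + H)*(-3) = (4*H)*(-3) = -12*H)
(r(-18) + (458 + d(7, 11 - 1*12))*(406 - 748))**2 = (-12*(-18) + (458 + (-5 + (11 - 1*12)))*(406 - 748))**2 = (216 + (458 + (-5 + (11 - 12)))*(-342))**2 = (216 + (458 + (-5 - 1))*(-342))**2 = (216 + (458 - 6)*(-342))**2 = (216 + 452*(-342))**2 = (216 - 154584)**2 = (-154368)**2 = 23829479424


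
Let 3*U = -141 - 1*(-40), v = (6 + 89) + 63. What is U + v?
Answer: 373/3 ≈ 124.33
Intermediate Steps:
v = 158 (v = 95 + 63 = 158)
U = -101/3 (U = (-141 - 1*(-40))/3 = (-141 + 40)/3 = (1/3)*(-101) = -101/3 ≈ -33.667)
U + v = -101/3 + 158 = 373/3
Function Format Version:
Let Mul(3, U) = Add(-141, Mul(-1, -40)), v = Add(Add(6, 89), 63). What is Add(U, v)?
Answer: Rational(373, 3) ≈ 124.33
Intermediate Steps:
v = 158 (v = Add(95, 63) = 158)
U = Rational(-101, 3) (U = Mul(Rational(1, 3), Add(-141, Mul(-1, -40))) = Mul(Rational(1, 3), Add(-141, 40)) = Mul(Rational(1, 3), -101) = Rational(-101, 3) ≈ -33.667)
Add(U, v) = Add(Rational(-101, 3), 158) = Rational(373, 3)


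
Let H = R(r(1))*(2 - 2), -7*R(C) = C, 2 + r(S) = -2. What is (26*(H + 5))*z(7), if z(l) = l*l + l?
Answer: 7280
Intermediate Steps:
r(S) = -4 (r(S) = -2 - 2 = -4)
R(C) = -C/7
H = 0 (H = (-⅐*(-4))*(2 - 2) = (4/7)*0 = 0)
z(l) = l + l² (z(l) = l² + l = l + l²)
(26*(H + 5))*z(7) = (26*(0 + 5))*(7*(1 + 7)) = (26*5)*(7*8) = 130*56 = 7280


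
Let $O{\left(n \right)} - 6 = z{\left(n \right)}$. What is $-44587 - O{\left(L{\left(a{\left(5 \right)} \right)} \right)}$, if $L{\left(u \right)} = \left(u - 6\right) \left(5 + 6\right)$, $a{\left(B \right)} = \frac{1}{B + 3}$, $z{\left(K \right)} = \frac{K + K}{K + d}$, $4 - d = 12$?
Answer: $- \frac{25909567}{581} \approx -44595.0$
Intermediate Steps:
$d = -8$ ($d = 4 - 12 = -8$)
$z{\left(K \right)} = \frac{2 K}{-8 + K}$ ($z{\left(K \right)} = \frac{K + K}{K - 8} = \frac{2 K}{-8 + K}$)
$a{\left(B \right)} = \frac{1}{3 + B}$
$L{\left(u \right)} = -66 + 11 u$ ($L{\left(u \right)} = \left(-6 + u\right) 11 = -66 + 11 u$)
$O{\left(n \right)} = 6 + \frac{2 n}{-8 + n}$
$-44587 - O{\left(L{\left(a{\left(5 \right)} \right)} \right)} = -44587 - \frac{8 \left(-6 - \left(66 - \frac{11}{3 + 5}\right)\right)}{-8 - \left(66 - \frac{11}{3 + 5}\right)} = -44587 - \frac{8 \left(-6 - \left(66 - \frac{11}{8}\right)\right)}{-8 - \left(66 - \frac{11}{8}\right)} = -44587 - \frac{8 \left(-6 + \left(-66 + 11 \cdot \frac{1}{8}\right)\right)}{-8 + \left(-66 + 11 \cdot \frac{1}{8}\right)} = -44587 - \frac{8 \left(-6 + \left(-66 + \frac{11}{8}\right)\right)}{-8 + \left(-66 + \frac{11}{8}\right)} = -44587 - \frac{8 \left(-6 - \frac{517}{8}\right)}{-8 - \frac{517}{8}} = -44587 - 8 \frac{1}{- \frac{581}{8}} \left(- \frac{565}{8}\right) = -44587 - 8 \left(- \frac{8}{581}\right) \left(- \frac{565}{8}\right) = -44587 - \frac{4520}{581} = - \frac{25909567}{581}$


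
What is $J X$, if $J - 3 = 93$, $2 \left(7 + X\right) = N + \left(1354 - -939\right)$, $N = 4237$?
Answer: $312768$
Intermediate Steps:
$X = 3258$ ($X = -7 + \frac{4237 + \left(1354 - -939\right)}{2} = -7 + \frac{4237 + \left(1354 + 939\right)}{2} = -7 + \frac{4237 + 2293}{2} = -7 + \frac{1}{2} \cdot 6530 = -7 + 3265 = 3258$)
$J = 96$ ($J = 3 + 93 = 96$)
$J X = 96 \cdot 3258 = 312768$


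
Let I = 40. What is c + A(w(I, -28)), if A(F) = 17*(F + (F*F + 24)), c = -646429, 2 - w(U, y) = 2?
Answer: -646021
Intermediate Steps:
w(U, y) = 0 (w(U, y) = 2 - 1*2 = 2 - 2 = 0)
A(F) = 408 + 17*F + 17*F² (A(F) = 17*(F + (F² + 24)) = 17*(F + (24 + F²)) = 17*(24 + F + F²) = 408 + 17*F + 17*F²)
c + A(w(I, -28)) = -646429 + (408 + 17*0 + 17*0²) = -646429 + (408 + 0 + 17*0) = -646429 + (408 + 0 + 0) = -646429 + 408 = -646021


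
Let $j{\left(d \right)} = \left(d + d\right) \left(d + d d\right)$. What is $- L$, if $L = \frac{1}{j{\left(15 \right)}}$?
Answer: $- \frac{1}{7200} \approx -0.00013889$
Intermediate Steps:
$j{\left(d \right)} = 2 d \left(d + d^{2}\right)$
$L = \frac{1}{7200}$ ($L = \frac{1}{2 \cdot 15^{2} \left(1 + 15\right)} = \frac{1}{2 \cdot 225 \cdot 16} = \frac{1}{7200} \approx 0.00013889$)
$- L = \left(-1\right) \frac{1}{7200} = - \frac{1}{7200}$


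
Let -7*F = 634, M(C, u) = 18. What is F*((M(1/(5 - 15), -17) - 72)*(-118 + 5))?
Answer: -3868668/7 ≈ -5.5267e+5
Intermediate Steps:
F = -634/7 (F = -⅐*634 = -634/7 ≈ -90.571)
F*((M(1/(5 - 15), -17) - 72)*(-118 + 5)) = -634*(18 - 72)*(-118 + 5)/7 = -(-34236)*(-113)/7 = -634/7*6102 = -3868668/7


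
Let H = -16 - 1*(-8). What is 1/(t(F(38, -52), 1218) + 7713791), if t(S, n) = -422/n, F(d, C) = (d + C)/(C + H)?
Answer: 609/4697698508 ≈ 1.2964e-7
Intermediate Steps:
H = -8 (H = -16 + 8 = -8)
F(d, C) = (C + d)/(-8 + C) (F(d, C) = (d + C)/(C - 8) = (C + d)/(-8 + C))
1/(t(F(38, -52), 1218) + 7713791) = 1/(-422/1218 + 7713791) = 1/(-422*1/1218 + 7713791) = 1/(-211/609 + 7713791) = 1/(4697698508/609) = 609/4697698508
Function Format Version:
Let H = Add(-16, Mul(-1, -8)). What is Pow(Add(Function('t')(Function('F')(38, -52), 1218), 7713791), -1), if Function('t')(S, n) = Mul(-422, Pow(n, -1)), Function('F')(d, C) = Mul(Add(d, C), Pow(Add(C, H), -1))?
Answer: Rational(609, 4697698508) ≈ 1.2964e-7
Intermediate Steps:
H = -8 (H = Add(-16, 8) = -8)
Function('F')(d, C) = Mul(Pow(Add(-8, C), -1), Add(C, d)) (Function('F')(d, C) = Mul(Add(d, C), Pow(Add(C, -8), -1)) = Mul(Add(C, d), Pow(Add(-8, C), -1)) = Mul(Pow(Add(-8, C), -1), Add(C, d)))
Pow(Add(Function('t')(Function('F')(38, -52), 1218), 7713791), -1) = Pow(Add(Mul(-422, Pow(1218, -1)), 7713791), -1) = Pow(Add(Mul(-422, Rational(1, 1218)), 7713791), -1) = Pow(Add(Rational(-211, 609), 7713791), -1) = Pow(Rational(4697698508, 609), -1) = Rational(609, 4697698508)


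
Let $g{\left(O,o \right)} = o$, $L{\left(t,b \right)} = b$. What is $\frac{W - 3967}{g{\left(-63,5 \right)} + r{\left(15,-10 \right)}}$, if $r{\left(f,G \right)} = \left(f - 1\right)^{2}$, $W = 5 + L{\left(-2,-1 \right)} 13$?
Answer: $- \frac{1325}{67} \approx -19.776$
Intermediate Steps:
$W = -8$ ($W = 5 - 13 = -8$)
$r{\left(f,G \right)} = \left(-1 + f\right)^{2}$
$\frac{W - 3967}{g{\left(-63,5 \right)} + r{\left(15,-10 \right)}} = \frac{-8 - 3967}{5 + \left(-1 + 15\right)^{2}} = - \frac{3975}{5 + 14^{2}} = - \frac{3975}{5 + 196} = - \frac{3975}{201} = \left(-3975\right) \frac{1}{201} = - \frac{1325}{67}$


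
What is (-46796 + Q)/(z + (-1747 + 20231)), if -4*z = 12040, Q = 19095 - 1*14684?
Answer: -42385/15474 ≈ -2.7391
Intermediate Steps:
Q = 4411 (Q = 19095 - 14684 = 4411)
z = -3010 (z = -¼*12040 = -3010)
(-46796 + Q)/(z + (-1747 + 20231)) = (-46796 + 4411)/(-3010 + (-1747 + 20231)) = -42385/(-3010 + 18484) = -42385/15474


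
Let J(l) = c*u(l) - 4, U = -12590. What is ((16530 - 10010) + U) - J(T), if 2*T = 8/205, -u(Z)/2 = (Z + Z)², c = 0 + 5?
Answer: -50984602/8405 ≈ -6066.0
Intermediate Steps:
c = 5
u(Z) = -8*Z² (u(Z) = -2*(Z + Z)² = -2*4*Z² = -8*Z²)
T = 4/205 (T = (8/205)/2 = (8*(1/205))/2 = (½)*(8/205) = 4/205 ≈ 0.019512)
J(l) = -4 - 40*l² (J(l) = 5*(-8*l²) - 4 = -40*l² - 4 = -4 - 40*l²)
((16530 - 10010) + U) - J(T) = ((16530 - 10010) - 12590) - (-4 - 40*(4/205)²) = (6520 - 12590) - (-4 - 40*16/42025) = -6070 - (-4 - 128/8405) = -6070 - 1*(-33748/8405) = -6070 + 33748/8405 = -50984602/8405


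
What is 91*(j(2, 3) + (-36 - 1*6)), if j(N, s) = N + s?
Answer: -3367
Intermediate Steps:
91*(j(2, 3) + (-36 - 1*6)) = 91*((2 + 3) + (-36 - 1*6)) = 91*(5 + (-36 - 6)) = 91*(5 - 42) = 91*(-37) = -3367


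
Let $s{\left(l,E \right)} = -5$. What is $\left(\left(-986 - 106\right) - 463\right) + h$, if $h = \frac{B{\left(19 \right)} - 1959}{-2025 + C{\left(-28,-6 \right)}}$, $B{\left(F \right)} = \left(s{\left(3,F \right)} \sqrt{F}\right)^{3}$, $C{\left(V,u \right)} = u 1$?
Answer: $- \frac{1052082}{677} + \frac{2375 \sqrt{19}}{2031} \approx -1548.9$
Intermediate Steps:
$C{\left(V,u \right)} = u$
$B{\left(F \right)} = - 125 F^{\frac{3}{2}}$ ($B{\left(F \right)} = \left(- 5 \sqrt{F}\right)^{3} = - 125 F^{\frac{3}{2}}$)
$h = \frac{653}{677} + \frac{2375 \sqrt{19}}{2031}$ ($h = \frac{- 125 \cdot 19^{\frac{3}{2}} - 1959}{-2025 - 6} = \frac{- 125 \cdot 19 \sqrt{19} - 1959}{-2031} = \left(- 2375 \sqrt{19} - 1959\right) \left(- \frac{1}{2031}\right) = \left(-1959 - 2375 \sqrt{19}\right) \left(- \frac{1}{2031}\right) = \frac{653}{677} + \frac{2375 \sqrt{19}}{2031} \approx 6.0617$)
$\left(\left(-986 - 106\right) - 463\right) + h = \left(\left(-986 - 106\right) - 463\right) + \left(\frac{653}{677} + \frac{2375 \sqrt{19}}{2031}\right) = \left(-1092 - 463\right) + \left(\frac{653}{677} + \frac{2375 \sqrt{19}}{2031}\right) = -1555 + \left(\frac{653}{677} + \frac{2375 \sqrt{19}}{2031}\right) = - \frac{1052082}{677} + \frac{2375 \sqrt{19}}{2031}$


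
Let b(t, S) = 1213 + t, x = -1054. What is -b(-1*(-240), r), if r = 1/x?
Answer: -1453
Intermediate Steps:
r = -1/1054 (r = 1/(-1054) = -1/1054 ≈ -0.00094877)
-b(-1*(-240), r) = -(1213 - 1*(-240)) = -(1213 + 240) = -1*1453 = -1453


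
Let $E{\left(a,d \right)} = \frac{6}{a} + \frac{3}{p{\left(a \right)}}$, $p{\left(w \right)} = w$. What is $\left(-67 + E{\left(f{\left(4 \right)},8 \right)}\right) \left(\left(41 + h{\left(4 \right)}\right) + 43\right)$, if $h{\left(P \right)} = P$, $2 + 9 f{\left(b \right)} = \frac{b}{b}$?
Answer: $-13024$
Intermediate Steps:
$f{\left(b \right)} = - \frac{1}{9}$ ($f{\left(b \right)} = - \frac{2}{9} + \frac{b \frac{1}{b}}{9} = - \frac{2}{9} + \frac{1}{9} \cdot 1 = - \frac{2}{9} + \frac{1}{9} = - \frac{1}{9}$)
$E{\left(a,d \right)} = \frac{9}{a}$ ($E{\left(a,d \right)} = \frac{6}{a} + \frac{3}{a} = \frac{9}{a}$)
$\left(-67 + E{\left(f{\left(4 \right)},8 \right)}\right) \left(\left(41 + h{\left(4 \right)}\right) + 43\right) = \left(-67 + \frac{9}{- \frac{1}{9}}\right) \left(\left(41 + 4\right) + 43\right) = \left(-67 + 9 \left(-9\right)\right) \left(45 + 43\right) = \left(-67 - 81\right) 88 = \left(-148\right) 88 = -13024$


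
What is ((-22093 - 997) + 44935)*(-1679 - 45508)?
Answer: -1030800015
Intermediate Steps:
((-22093 - 997) + 44935)*(-1679 - 45508) = (-23090 + 44935)*(-47187) = 21845*(-47187) = -1030800015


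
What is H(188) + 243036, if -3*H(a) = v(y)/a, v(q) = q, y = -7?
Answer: 137072311/564 ≈ 2.4304e+5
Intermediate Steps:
H(a) = 7/(3*a) (H(a) = -(-7)/(3*a) = 7/(3*a))
H(188) + 243036 = (7/3)/188 + 243036 = (7/3)*(1/188) + 243036 = 7/564 + 243036 = 137072311/564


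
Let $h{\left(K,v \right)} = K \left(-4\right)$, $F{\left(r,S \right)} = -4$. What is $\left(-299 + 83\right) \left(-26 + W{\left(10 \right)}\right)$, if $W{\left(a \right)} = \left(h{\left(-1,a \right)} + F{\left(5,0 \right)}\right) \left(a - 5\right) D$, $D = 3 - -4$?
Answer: $5616$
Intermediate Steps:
$h{\left(K,v \right)} = - 4 K$
$D = 7$ ($D = 3 + 4 = 7$)
$W{\left(a \right)} = 0$ ($W{\left(a \right)} = \left(\left(-4\right) \left(-1\right) - 4\right) \left(a - 5\right) 7 = \left(4 - 4\right) \left(-5 + a\right) 7 = 0 \left(-5 + a\right) 7 = 0 \cdot 7 = 0$)
$\left(-299 + 83\right) \left(-26 + W{\left(10 \right)}\right) = \left(-299 + 83\right) \left(-26 + 0\right) = \left(-216\right) \left(-26\right) = 5616$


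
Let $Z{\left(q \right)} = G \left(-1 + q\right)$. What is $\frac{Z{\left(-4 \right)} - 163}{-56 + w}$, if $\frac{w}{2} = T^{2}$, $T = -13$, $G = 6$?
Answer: $- \frac{193}{282} \approx -0.6844$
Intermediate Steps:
$Z{\left(q \right)} = -6 + 6 q$ ($Z{\left(q \right)} = 6 \left(-1 + q\right) = -6 + 6 q$)
$w = 338$ ($w = 2 \left(-13\right)^{2} = 2 \cdot 169 = 338$)
$\frac{Z{\left(-4 \right)} - 163}{-56 + w} = \frac{\left(-6 + 6 \left(-4\right)\right) - 163}{-56 + 338} = \frac{\left(-6 - 24\right) - 163}{282} = \left(-30 - 163\right) \frac{1}{282} = \left(-193\right) \frac{1}{282} = - \frac{193}{282}$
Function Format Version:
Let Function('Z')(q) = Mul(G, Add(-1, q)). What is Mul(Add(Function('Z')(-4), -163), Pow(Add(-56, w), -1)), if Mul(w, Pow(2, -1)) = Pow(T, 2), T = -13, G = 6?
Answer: Rational(-193, 282) ≈ -0.68440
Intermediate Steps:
Function('Z')(q) = Add(-6, Mul(6, q)) (Function('Z')(q) = Mul(6, Add(-1, q)) = Add(-6, Mul(6, q)))
w = 338 (w = Mul(2, Pow(-13, 2)) = Mul(2, 169) = 338)
Mul(Add(Function('Z')(-4), -163), Pow(Add(-56, w), -1)) = Mul(Add(Add(-6, Mul(6, -4)), -163), Pow(Add(-56, 338), -1)) = Mul(Add(Add(-6, -24), -163), Pow(282, -1)) = Mul(Add(-30, -163), Rational(1, 282)) = Mul(-193, Rational(1, 282)) = Rational(-193, 282)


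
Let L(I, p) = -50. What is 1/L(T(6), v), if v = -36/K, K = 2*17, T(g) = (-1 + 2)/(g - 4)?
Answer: -1/50 ≈ -0.020000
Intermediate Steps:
T(g) = 1/(-4 + g)
K = 34
v = -18/17 (v = -36/34 = -1*18/17 = -18/17 ≈ -1.0588)
1/L(T(6), v) = 1/(-50) = -1/50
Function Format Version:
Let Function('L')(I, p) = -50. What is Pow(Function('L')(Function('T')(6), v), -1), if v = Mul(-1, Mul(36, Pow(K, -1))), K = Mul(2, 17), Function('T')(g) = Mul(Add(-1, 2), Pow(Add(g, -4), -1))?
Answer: Rational(-1, 50) ≈ -0.020000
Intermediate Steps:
Function('T')(g) = Pow(Add(-4, g), -1) (Function('T')(g) = Mul(1, Pow(Add(-4, g), -1)) = Pow(Add(-4, g), -1))
K = 34
v = Rational(-18, 17) (v = Mul(-1, Mul(36, Pow(34, -1))) = Mul(-1, Mul(36, Rational(1, 34))) = Mul(-1, Rational(18, 17)) = Rational(-18, 17) ≈ -1.0588)
Pow(Function('L')(Function('T')(6), v), -1) = Pow(-50, -1) = Rational(-1, 50)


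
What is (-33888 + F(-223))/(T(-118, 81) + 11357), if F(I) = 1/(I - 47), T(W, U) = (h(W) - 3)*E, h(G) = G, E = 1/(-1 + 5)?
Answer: -18299522/6116445 ≈ -2.9919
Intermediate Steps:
E = ¼ (E = 1/4 = ¼ ≈ 0.25000)
T(W, U) = -¾ + W/4 (T(W, U) = (W - 3)*(¼) = (-3 + W)*(¼) = -¾ + W/4)
F(I) = 1/(-47 + I)
(-33888 + F(-223))/(T(-118, 81) + 11357) = (-33888 + 1/(-47 - 223))/((-¾ + (¼)*(-118)) + 11357) = (-33888 + 1/(-270))/((-¾ - 59/2) + 11357) = (-33888 - 1/270)/(-121/4 + 11357) = -9149761/(270*45307/4) = -9149761/270*4/45307 = -18299522/6116445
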